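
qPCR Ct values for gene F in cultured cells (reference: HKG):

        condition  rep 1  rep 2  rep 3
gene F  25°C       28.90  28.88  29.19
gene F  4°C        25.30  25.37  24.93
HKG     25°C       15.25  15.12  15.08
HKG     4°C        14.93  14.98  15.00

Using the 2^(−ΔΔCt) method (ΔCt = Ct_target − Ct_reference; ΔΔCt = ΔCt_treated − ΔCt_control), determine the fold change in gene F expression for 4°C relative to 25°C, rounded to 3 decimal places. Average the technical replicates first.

12.210

Mean Ct: gene F 25°C 28.990; gene F 4°C 25.200; HKG 25°C 15.150; HKG 4°C 14.970
ΔCt(25°C) = 28.990 − 15.150 = 13.840
ΔCt(4°C) = 25.200 − 14.970 = 10.230
ΔΔCt = 10.230 − 13.840 = -3.610
Fold change = 2^(−(-3.610)) = 2^3.610 = 12.2101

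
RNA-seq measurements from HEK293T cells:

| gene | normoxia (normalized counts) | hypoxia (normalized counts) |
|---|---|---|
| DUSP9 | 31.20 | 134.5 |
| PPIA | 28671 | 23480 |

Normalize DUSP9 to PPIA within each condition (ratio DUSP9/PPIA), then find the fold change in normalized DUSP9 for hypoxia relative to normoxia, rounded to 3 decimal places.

5.264

DUSP9/PPIA (normoxia) = 31.20 / 28671 = 0.0010882
DUSP9/PPIA (hypoxia) = 134.5 / 23480 = 0.0057283
Fold change = 0.0057283 / 0.0010882 = 5.2640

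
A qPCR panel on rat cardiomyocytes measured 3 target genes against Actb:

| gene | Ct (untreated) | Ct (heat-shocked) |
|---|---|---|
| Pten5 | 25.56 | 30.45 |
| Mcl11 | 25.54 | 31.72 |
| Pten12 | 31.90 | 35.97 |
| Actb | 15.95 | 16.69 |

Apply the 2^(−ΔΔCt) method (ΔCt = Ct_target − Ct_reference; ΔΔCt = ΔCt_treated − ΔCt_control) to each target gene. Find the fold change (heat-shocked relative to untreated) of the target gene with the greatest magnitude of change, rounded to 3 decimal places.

Pten5: ΔΔCt = (30.45−16.69) − (25.56−15.95) = 13.76 − 9.61 = 4.15; fold change = 2^-4.15 = 0.056
Mcl11: ΔΔCt = (31.72−16.69) − (25.54−15.95) = 15.03 − 9.59 = 5.44; fold change = 2^-5.44 = 0.023
Pten12: ΔΔCt = (35.97−16.69) − (31.90−15.95) = 19.28 − 15.95 = 3.33; fold change = 2^-3.33 = 0.099
Mcl11 has the largest |ΔΔCt| = 5.44.

0.023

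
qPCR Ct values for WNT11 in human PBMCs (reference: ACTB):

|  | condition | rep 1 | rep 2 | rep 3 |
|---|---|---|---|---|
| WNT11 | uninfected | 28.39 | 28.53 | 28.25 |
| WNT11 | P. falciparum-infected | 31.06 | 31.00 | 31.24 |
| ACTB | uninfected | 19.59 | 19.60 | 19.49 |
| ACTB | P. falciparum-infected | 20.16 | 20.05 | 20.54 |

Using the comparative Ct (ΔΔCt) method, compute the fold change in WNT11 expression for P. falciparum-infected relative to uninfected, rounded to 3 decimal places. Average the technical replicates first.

Mean Ct: WNT11 uninfected 28.390; WNT11 P. falciparum-infected 31.100; ACTB uninfected 19.560; ACTB P. falciparum-infected 20.250
ΔCt(uninfected) = 28.390 − 19.560 = 8.830
ΔCt(P. falciparum-infected) = 31.100 − 20.250 = 10.850
ΔΔCt = 10.850 − 8.830 = 2.020
Fold change = 2^(−2.020) = 0.2466

0.247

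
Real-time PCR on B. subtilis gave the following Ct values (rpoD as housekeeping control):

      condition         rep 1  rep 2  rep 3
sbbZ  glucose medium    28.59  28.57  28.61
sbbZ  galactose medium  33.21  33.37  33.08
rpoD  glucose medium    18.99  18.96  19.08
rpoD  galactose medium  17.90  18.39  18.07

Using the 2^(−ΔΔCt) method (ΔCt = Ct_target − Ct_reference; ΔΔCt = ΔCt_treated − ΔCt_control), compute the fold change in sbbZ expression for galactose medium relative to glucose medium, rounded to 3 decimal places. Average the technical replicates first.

0.022

Mean Ct: sbbZ glucose medium 28.590; sbbZ galactose medium 33.220; rpoD glucose medium 19.010; rpoD galactose medium 18.120
ΔCt(glucose medium) = 28.590 − 19.010 = 9.580
ΔCt(galactose medium) = 33.220 − 18.120 = 15.100
ΔΔCt = 15.100 − 9.580 = 5.520
Fold change = 2^(−5.520) = 0.0218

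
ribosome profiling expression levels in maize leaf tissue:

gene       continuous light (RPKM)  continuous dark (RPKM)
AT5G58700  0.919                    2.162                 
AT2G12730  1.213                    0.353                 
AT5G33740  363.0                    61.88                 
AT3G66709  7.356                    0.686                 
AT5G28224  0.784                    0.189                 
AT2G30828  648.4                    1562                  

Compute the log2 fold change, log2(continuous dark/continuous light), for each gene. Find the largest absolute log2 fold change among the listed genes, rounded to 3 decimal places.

3.423

log2(2.162/0.919) = 1.234  (AT5G58700)
log2(0.353/1.213) = -1.781  (AT2G12730)
log2(61.88/363.0) = -2.552  (AT5G33740)
log2(0.686/7.356) = -3.423  (AT3G66709)
log2(0.189/0.784) = -2.052  (AT5G28224)
log2(1562/648.4) = 1.268  (AT2G30828)
The largest magnitude belongs to AT3G66709.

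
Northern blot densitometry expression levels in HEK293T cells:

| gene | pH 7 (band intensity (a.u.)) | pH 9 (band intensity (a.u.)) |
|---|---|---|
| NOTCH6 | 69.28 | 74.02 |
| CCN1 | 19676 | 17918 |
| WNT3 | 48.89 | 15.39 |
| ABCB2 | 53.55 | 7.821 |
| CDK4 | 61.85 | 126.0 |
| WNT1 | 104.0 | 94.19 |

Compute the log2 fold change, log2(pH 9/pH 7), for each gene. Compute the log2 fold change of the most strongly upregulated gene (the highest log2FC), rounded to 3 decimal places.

log2(74.02/69.28) = 0.095  (NOTCH6)
log2(17918/19676) = -0.135  (CCN1)
log2(15.39/48.89) = -1.668  (WNT3)
log2(7.821/53.55) = -2.775  (ABCB2)
log2(126.0/61.85) = 1.027  (CDK4)
log2(94.19/104.0) = -0.143  (WNT1)
CDK4 is most strongly upregulated.

1.027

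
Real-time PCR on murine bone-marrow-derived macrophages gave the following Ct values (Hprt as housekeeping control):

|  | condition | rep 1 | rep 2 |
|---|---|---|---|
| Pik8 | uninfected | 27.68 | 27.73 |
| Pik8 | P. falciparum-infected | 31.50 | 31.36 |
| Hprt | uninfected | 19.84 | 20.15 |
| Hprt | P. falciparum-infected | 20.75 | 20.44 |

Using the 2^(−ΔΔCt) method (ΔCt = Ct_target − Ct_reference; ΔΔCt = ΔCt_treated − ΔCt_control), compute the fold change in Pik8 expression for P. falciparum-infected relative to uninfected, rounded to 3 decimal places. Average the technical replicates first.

0.115

Mean Ct: Pik8 uninfected 27.705; Pik8 P. falciparum-infected 31.430; Hprt uninfected 19.995; Hprt P. falciparum-infected 20.595
ΔCt(uninfected) = 27.705 − 19.995 = 7.710
ΔCt(P. falciparum-infected) = 31.430 − 20.595 = 10.835
ΔΔCt = 10.835 − 7.710 = 3.125
Fold change = 2^(−3.125) = 0.1146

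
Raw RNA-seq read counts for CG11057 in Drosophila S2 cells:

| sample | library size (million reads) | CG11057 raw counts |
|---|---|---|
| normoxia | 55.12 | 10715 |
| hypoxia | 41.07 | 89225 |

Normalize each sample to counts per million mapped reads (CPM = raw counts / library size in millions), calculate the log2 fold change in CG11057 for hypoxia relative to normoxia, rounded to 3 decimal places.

3.482

CPM(normoxia) = 10715 / 55.12 = 194.3940
CPM(hypoxia) = 89225 / 41.07 = 2172.5103
Fold change = 2172.5103 / 194.3940 = 11.17581
log2(11.17581) = 3.4823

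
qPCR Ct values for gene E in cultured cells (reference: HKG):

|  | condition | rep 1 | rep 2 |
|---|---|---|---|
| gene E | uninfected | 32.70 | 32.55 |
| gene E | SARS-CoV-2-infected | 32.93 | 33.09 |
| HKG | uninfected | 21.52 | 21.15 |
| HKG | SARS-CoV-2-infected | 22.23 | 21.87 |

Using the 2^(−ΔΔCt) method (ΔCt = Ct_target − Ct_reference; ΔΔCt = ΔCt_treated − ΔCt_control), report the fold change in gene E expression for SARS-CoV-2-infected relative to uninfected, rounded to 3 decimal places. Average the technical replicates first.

Mean Ct: gene E uninfected 32.625; gene E SARS-CoV-2-infected 33.010; HKG uninfected 21.335; HKG SARS-CoV-2-infected 22.050
ΔCt(uninfected) = 32.625 − 21.335 = 11.290
ΔCt(SARS-CoV-2-infected) = 33.010 − 22.050 = 10.960
ΔΔCt = 10.960 − 11.290 = -0.330
Fold change = 2^(−(-0.330)) = 2^0.330 = 1.2570

1.257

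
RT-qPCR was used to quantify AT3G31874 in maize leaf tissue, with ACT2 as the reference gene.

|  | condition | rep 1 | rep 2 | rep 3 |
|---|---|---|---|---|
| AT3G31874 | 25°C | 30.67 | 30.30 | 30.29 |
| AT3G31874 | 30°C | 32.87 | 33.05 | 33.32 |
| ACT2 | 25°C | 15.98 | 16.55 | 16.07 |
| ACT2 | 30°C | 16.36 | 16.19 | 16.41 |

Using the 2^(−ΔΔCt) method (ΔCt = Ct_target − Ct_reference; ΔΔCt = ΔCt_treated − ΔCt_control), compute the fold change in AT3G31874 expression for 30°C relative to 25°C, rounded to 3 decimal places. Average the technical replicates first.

0.172

Mean Ct: AT3G31874 25°C 30.420; AT3G31874 30°C 33.080; ACT2 25°C 16.200; ACT2 30°C 16.320
ΔCt(25°C) = 30.420 − 16.200 = 14.220
ΔCt(30°C) = 33.080 − 16.320 = 16.760
ΔΔCt = 16.760 − 14.220 = 2.540
Fold change = 2^(−2.540) = 0.1719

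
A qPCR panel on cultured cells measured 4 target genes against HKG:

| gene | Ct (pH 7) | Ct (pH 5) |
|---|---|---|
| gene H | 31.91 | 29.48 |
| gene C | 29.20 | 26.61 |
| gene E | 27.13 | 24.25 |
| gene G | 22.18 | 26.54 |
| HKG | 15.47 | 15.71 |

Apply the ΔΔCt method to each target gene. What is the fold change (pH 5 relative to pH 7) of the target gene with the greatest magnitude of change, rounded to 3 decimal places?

gene H: ΔΔCt = (29.48−15.71) − (31.91−15.47) = 13.77 − 16.44 = -2.67; fold change = 2^2.67 = 6.364
gene C: ΔΔCt = (26.61−15.71) − (29.20−15.47) = 10.90 − 13.73 = -2.83; fold change = 2^2.83 = 7.111
gene E: ΔΔCt = (24.25−15.71) − (27.13−15.47) = 8.54 − 11.66 = -3.12; fold change = 2^3.12 = 8.694
gene G: ΔΔCt = (26.54−15.71) − (22.18−15.47) = 10.83 − 6.71 = 4.12; fold change = 2^-4.12 = 0.058
gene G has the largest |ΔΔCt| = 4.12.

0.058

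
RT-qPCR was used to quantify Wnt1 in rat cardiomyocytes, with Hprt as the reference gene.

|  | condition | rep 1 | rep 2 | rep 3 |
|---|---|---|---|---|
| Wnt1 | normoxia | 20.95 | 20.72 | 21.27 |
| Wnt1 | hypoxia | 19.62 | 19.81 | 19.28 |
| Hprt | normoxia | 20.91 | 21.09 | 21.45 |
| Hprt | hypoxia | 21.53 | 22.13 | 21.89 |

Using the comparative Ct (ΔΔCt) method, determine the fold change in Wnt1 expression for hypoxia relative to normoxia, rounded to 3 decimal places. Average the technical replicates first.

4.317

Mean Ct: Wnt1 normoxia 20.980; Wnt1 hypoxia 19.570; Hprt normoxia 21.150; Hprt hypoxia 21.850
ΔCt(normoxia) = 20.980 − 21.150 = -0.170
ΔCt(hypoxia) = 19.570 − 21.850 = -2.280
ΔΔCt = -2.280 − (-0.170) = -2.110
Fold change = 2^(−(-2.110)) = 2^2.110 = 4.3169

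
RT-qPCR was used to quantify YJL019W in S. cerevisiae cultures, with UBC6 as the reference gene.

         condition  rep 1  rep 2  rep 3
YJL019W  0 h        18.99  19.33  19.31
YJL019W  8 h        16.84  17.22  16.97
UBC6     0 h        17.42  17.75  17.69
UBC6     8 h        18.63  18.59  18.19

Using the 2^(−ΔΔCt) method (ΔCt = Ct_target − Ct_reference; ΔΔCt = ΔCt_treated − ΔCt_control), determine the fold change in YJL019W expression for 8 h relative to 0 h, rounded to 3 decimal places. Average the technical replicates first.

8.282

Mean Ct: YJL019W 0 h 19.210; YJL019W 8 h 17.010; UBC6 0 h 17.620; UBC6 8 h 18.470
ΔCt(0 h) = 19.210 − 17.620 = 1.590
ΔCt(8 h) = 17.010 − 18.470 = -1.460
ΔΔCt = -1.460 − 1.590 = -3.050
Fold change = 2^(−(-3.050)) = 2^3.050 = 8.2821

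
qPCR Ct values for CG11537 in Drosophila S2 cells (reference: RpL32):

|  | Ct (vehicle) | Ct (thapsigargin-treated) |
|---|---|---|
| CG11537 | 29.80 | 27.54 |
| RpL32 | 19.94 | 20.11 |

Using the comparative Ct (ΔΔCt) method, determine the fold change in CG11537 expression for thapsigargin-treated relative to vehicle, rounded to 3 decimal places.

ΔCt(vehicle) = 29.800 − 19.940 = 9.860
ΔCt(thapsigargin-treated) = 27.540 − 20.110 = 7.430
ΔΔCt = 7.430 − 9.860 = -2.430
Fold change = 2^(−(-2.430)) = 2^2.430 = 5.3889

5.389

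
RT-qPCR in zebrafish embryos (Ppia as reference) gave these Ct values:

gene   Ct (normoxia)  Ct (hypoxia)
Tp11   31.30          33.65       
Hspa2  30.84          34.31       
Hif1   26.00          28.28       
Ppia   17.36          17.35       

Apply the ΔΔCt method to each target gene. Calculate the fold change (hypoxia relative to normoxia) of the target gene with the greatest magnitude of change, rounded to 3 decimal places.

Tp11: ΔΔCt = (33.65−17.35) − (31.30−17.36) = 16.30 − 13.94 = 2.36; fold change = 2^-2.36 = 0.195
Hspa2: ΔΔCt = (34.31−17.35) − (30.84−17.36) = 16.96 − 13.48 = 3.48; fold change = 2^-3.48 = 0.090
Hif1: ΔΔCt = (28.28−17.35) − (26.00−17.36) = 10.93 − 8.64 = 2.29; fold change = 2^-2.29 = 0.204
Hspa2 has the largest |ΔΔCt| = 3.48.

0.090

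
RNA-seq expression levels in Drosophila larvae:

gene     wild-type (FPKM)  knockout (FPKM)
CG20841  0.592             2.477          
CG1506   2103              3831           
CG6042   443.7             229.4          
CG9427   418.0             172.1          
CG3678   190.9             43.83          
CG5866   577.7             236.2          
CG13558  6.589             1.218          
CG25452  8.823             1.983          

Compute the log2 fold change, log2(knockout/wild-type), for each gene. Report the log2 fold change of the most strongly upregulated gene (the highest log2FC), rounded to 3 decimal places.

log2(2.477/0.592) = 2.065  (CG20841)
log2(3831/2103) = 0.865  (CG1506)
log2(229.4/443.7) = -0.952  (CG6042)
log2(172.1/418.0) = -1.280  (CG9427)
log2(43.83/190.9) = -2.123  (CG3678)
log2(236.2/577.7) = -1.290  (CG5866)
log2(1.218/6.589) = -2.436  (CG13558)
log2(1.983/8.823) = -2.154  (CG25452)
CG20841 is most strongly upregulated.

2.065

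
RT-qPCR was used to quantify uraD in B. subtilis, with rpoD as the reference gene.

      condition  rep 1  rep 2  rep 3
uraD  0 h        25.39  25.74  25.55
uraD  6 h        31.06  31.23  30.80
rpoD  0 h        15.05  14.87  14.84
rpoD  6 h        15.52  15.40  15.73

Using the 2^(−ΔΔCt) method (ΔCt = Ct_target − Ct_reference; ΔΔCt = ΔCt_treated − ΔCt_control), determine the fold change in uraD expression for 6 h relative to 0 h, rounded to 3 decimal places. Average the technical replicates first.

0.035

Mean Ct: uraD 0 h 25.560; uraD 6 h 31.030; rpoD 0 h 14.920; rpoD 6 h 15.550
ΔCt(0 h) = 25.560 − 14.920 = 10.640
ΔCt(6 h) = 31.030 − 15.550 = 15.480
ΔΔCt = 15.480 − 10.640 = 4.840
Fold change = 2^(−4.840) = 0.0349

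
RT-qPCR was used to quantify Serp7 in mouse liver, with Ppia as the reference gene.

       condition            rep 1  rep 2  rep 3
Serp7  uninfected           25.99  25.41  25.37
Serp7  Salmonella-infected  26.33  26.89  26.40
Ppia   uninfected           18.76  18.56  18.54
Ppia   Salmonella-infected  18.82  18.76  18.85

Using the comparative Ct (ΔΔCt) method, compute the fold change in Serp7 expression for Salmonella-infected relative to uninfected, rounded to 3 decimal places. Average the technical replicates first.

0.590

Mean Ct: Serp7 uninfected 25.590; Serp7 Salmonella-infected 26.540; Ppia uninfected 18.620; Ppia Salmonella-infected 18.810
ΔCt(uninfected) = 25.590 − 18.620 = 6.970
ΔCt(Salmonella-infected) = 26.540 − 18.810 = 7.730
ΔΔCt = 7.730 − 6.970 = 0.760
Fold change = 2^(−0.760) = 0.5905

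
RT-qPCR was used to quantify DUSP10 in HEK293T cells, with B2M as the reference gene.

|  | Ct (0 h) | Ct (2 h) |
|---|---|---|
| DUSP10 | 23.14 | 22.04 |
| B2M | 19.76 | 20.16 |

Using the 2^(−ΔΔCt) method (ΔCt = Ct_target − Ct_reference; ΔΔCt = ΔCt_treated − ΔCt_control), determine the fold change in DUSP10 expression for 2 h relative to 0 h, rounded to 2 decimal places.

2.83

ΔCt(0 h) = 23.140 − 19.760 = 3.380
ΔCt(2 h) = 22.040 − 20.160 = 1.880
ΔΔCt = 1.880 − 3.380 = -1.500
Fold change = 2^(−(-1.500)) = 2^1.500 = 2.828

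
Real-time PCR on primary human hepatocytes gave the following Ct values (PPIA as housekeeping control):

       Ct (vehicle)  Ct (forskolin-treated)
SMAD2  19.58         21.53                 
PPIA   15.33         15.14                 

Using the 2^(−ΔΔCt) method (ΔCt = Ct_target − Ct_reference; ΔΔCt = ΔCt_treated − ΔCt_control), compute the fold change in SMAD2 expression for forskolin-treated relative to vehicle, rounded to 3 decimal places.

0.227

ΔCt(vehicle) = 19.580 − 15.330 = 4.250
ΔCt(forskolin-treated) = 21.530 − 15.140 = 6.390
ΔΔCt = 6.390 − 4.250 = 2.140
Fold change = 2^(−2.140) = 0.2269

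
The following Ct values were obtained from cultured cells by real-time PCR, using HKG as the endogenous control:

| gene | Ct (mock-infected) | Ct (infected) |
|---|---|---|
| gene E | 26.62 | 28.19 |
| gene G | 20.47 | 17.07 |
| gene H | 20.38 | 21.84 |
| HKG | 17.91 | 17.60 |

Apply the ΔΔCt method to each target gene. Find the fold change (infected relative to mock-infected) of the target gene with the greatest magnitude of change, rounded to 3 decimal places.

8.515

gene E: ΔΔCt = (28.19−17.60) − (26.62−17.91) = 10.59 − 8.71 = 1.88; fold change = 2^-1.88 = 0.272
gene G: ΔΔCt = (17.07−17.60) − (20.47−17.91) = -0.53 − 2.56 = -3.09; fold change = 2^3.09 = 8.515
gene H: ΔΔCt = (21.84−17.60) − (20.38−17.91) = 4.24 − 2.47 = 1.77; fold change = 2^-1.77 = 0.293
gene G has the largest |ΔΔCt| = 3.09.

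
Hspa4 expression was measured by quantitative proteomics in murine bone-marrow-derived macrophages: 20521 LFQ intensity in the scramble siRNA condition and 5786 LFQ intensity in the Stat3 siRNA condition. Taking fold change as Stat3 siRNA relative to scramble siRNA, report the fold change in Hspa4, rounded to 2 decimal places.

Fold change = 5786 / 20521 = 0.282
Hspa4 is downregulated.

0.28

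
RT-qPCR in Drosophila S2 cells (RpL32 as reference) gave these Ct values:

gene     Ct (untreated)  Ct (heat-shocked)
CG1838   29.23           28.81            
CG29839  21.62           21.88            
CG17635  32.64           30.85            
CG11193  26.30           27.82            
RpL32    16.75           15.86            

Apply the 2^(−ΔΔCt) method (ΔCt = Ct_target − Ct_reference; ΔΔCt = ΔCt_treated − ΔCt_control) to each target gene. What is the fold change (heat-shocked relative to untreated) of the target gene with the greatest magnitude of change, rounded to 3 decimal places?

0.188

CG1838: ΔΔCt = (28.81−15.86) − (29.23−16.75) = 12.95 − 12.48 = 0.47; fold change = 2^-0.47 = 0.722
CG29839: ΔΔCt = (21.88−15.86) − (21.62−16.75) = 6.02 − 4.87 = 1.15; fold change = 2^-1.15 = 0.451
CG17635: ΔΔCt = (30.85−15.86) − (32.64−16.75) = 14.99 − 15.89 = -0.90; fold change = 2^0.90 = 1.866
CG11193: ΔΔCt = (27.82−15.86) − (26.30−16.75) = 11.96 − 9.55 = 2.41; fold change = 2^-2.41 = 0.188
CG11193 has the largest |ΔΔCt| = 2.41.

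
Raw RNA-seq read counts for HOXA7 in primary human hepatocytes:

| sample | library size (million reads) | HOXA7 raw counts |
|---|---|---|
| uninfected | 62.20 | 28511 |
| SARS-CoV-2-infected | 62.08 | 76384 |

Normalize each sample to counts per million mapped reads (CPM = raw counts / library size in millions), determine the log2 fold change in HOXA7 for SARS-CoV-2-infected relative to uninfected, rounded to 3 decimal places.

CPM(uninfected) = 28511 / 62.20 = 458.3762
CPM(SARS-CoV-2-infected) = 76384 / 62.08 = 1230.4124
Fold change = 1230.4124 / 458.3762 = 2.68428
log2(2.68428) = 1.4245

1.425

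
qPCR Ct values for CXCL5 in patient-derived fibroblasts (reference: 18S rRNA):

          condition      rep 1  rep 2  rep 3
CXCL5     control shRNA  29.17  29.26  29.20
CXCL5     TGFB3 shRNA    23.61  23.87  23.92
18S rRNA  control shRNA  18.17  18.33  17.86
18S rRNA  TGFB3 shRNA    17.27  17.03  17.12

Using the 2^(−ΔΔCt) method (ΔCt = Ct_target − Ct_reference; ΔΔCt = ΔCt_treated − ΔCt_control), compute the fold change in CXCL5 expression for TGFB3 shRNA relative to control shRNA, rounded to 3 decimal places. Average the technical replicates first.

Mean Ct: CXCL5 control shRNA 29.210; CXCL5 TGFB3 shRNA 23.800; 18S rRNA control shRNA 18.120; 18S rRNA TGFB3 shRNA 17.140
ΔCt(control shRNA) = 29.210 − 18.120 = 11.090
ΔCt(TGFB3 shRNA) = 23.800 − 17.140 = 6.660
ΔΔCt = 6.660 − 11.090 = -4.430
Fold change = 2^(−(-4.430)) = 2^4.430 = 21.5557

21.556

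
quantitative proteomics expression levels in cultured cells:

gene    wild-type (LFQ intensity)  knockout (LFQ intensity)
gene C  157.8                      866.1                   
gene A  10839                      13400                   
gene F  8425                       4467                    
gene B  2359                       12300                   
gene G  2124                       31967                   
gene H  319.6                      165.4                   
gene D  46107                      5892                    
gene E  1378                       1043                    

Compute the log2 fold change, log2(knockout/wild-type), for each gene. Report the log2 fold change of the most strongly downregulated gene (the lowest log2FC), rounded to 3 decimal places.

-2.968

log2(866.1/157.8) = 2.456  (gene C)
log2(13400/10839) = 0.306  (gene A)
log2(4467/8425) = -0.915  (gene F)
log2(12300/2359) = 2.382  (gene B)
log2(31967/2124) = 3.912  (gene G)
log2(165.4/319.6) = -0.950  (gene H)
log2(5892/46107) = -2.968  (gene D)
log2(1043/1378) = -0.402  (gene E)
gene D is most strongly downregulated.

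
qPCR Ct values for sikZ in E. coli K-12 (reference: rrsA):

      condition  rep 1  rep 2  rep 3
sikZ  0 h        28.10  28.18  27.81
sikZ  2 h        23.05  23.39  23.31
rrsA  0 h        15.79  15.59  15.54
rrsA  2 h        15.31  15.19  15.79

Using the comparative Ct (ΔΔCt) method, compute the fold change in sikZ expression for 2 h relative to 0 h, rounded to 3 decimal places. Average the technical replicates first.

Mean Ct: sikZ 0 h 28.030; sikZ 2 h 23.250; rrsA 0 h 15.640; rrsA 2 h 15.430
ΔCt(0 h) = 28.030 − 15.640 = 12.390
ΔCt(2 h) = 23.250 − 15.430 = 7.820
ΔΔCt = 7.820 − 12.390 = -4.570
Fold change = 2^(−(-4.570)) = 2^4.570 = 23.7524

23.752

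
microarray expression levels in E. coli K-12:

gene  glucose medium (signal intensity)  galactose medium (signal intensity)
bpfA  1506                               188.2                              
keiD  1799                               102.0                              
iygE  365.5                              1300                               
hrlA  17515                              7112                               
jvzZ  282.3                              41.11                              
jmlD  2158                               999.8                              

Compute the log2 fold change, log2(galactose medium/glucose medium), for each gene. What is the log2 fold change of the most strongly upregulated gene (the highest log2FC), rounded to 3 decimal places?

1.831

log2(188.2/1506) = -3.000  (bpfA)
log2(102.0/1799) = -4.141  (keiD)
log2(1300/365.5) = 1.831  (iygE)
log2(7112/17515) = -1.300  (hrlA)
log2(41.11/282.3) = -2.780  (jvzZ)
log2(999.8/2158) = -1.110  (jmlD)
iygE is most strongly upregulated.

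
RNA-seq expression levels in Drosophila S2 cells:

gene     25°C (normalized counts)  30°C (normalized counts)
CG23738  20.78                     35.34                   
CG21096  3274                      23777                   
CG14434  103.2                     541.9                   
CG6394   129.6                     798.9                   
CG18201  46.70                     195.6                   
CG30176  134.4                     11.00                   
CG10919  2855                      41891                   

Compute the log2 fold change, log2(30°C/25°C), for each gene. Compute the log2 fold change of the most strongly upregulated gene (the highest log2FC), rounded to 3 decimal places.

3.875

log2(35.34/20.78) = 0.766  (CG23738)
log2(23777/3274) = 2.860  (CG21096)
log2(541.9/103.2) = 2.393  (CG14434)
log2(798.9/129.6) = 2.624  (CG6394)
log2(195.6/46.70) = 2.066  (CG18201)
log2(11.00/134.4) = -3.611  (CG30176)
log2(41891/2855) = 3.875  (CG10919)
CG10919 is most strongly upregulated.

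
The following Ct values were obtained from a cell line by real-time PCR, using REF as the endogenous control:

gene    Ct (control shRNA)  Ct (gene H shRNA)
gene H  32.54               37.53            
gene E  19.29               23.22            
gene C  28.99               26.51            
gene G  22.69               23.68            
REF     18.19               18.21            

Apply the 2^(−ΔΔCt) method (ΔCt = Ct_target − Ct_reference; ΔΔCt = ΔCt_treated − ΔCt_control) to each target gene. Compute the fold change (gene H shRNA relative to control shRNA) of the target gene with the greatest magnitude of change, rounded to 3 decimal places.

gene H: ΔΔCt = (37.53−18.21) − (32.54−18.19) = 19.32 − 14.35 = 4.97; fold change = 2^-4.97 = 0.032
gene E: ΔΔCt = (23.22−18.21) − (19.29−18.19) = 5.01 − 1.10 = 3.91; fold change = 2^-3.91 = 0.067
gene C: ΔΔCt = (26.51−18.21) − (28.99−18.19) = 8.30 − 10.80 = -2.50; fold change = 2^2.50 = 5.657
gene G: ΔΔCt = (23.68−18.21) − (22.69−18.19) = 5.47 − 4.50 = 0.97; fold change = 2^-0.97 = 0.511
gene H has the largest |ΔΔCt| = 4.97.

0.032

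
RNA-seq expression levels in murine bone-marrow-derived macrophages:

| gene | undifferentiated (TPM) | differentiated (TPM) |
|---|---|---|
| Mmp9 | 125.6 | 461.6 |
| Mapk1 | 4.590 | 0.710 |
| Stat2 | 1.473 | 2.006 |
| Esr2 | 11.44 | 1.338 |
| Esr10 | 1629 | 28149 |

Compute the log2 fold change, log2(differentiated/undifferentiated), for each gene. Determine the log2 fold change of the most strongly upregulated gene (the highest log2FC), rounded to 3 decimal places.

log2(461.6/125.6) = 1.878  (Mmp9)
log2(0.710/4.590) = -2.693  (Mapk1)
log2(2.006/1.473) = 0.446  (Stat2)
log2(1.338/11.44) = -3.096  (Esr2)
log2(28149/1629) = 4.111  (Esr10)
Esr10 is most strongly upregulated.

4.111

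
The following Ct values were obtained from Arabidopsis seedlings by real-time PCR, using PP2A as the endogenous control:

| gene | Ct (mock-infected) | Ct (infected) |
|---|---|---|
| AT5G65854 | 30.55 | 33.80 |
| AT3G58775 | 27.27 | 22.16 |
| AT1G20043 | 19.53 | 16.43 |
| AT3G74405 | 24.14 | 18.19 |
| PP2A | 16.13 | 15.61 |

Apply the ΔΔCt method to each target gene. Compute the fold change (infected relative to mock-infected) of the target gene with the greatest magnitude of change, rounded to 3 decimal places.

43.111

AT5G65854: ΔΔCt = (33.80−15.61) − (30.55−16.13) = 18.19 − 14.42 = 3.77; fold change = 2^-3.77 = 0.073
AT3G58775: ΔΔCt = (22.16−15.61) − (27.27−16.13) = 6.55 − 11.14 = -4.59; fold change = 2^4.59 = 24.084
AT1G20043: ΔΔCt = (16.43−15.61) − (19.53−16.13) = 0.82 − 3.40 = -2.58; fold change = 2^2.58 = 5.979
AT3G74405: ΔΔCt = (18.19−15.61) − (24.14−16.13) = 2.58 − 8.01 = -5.43; fold change = 2^5.43 = 43.111
AT3G74405 has the largest |ΔΔCt| = 5.43.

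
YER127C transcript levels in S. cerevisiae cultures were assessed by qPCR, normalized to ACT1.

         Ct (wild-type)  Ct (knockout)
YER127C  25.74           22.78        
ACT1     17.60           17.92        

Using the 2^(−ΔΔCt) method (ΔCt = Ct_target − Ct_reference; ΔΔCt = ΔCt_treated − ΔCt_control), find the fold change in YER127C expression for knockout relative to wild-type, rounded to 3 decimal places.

9.714

ΔCt(wild-type) = 25.740 − 17.600 = 8.140
ΔCt(knockout) = 22.780 − 17.920 = 4.860
ΔΔCt = 4.860 − 8.140 = -3.280
Fold change = 2^(−(-3.280)) = 2^3.280 = 9.7136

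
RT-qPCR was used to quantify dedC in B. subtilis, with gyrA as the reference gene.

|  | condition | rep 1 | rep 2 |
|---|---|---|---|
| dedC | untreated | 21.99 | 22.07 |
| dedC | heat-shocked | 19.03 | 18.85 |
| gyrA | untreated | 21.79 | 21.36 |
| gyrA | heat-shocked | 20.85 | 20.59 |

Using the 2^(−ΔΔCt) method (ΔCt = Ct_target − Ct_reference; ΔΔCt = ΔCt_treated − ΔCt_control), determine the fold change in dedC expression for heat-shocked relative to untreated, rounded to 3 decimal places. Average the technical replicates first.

4.708

Mean Ct: dedC untreated 22.030; dedC heat-shocked 18.940; gyrA untreated 21.575; gyrA heat-shocked 20.720
ΔCt(untreated) = 22.030 − 21.575 = 0.455
ΔCt(heat-shocked) = 18.940 − 20.720 = -1.780
ΔΔCt = -1.780 − 0.455 = -2.235
Fold change = 2^(−(-2.235)) = 2^2.235 = 4.7076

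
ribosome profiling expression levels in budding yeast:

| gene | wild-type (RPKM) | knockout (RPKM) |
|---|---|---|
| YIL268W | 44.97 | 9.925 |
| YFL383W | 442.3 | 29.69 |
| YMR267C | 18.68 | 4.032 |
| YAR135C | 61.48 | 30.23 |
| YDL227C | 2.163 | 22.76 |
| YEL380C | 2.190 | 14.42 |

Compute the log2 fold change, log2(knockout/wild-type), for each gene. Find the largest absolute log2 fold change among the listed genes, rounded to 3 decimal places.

3.897

log2(9.925/44.97) = -2.180  (YIL268W)
log2(29.69/442.3) = -3.897  (YFL383W)
log2(4.032/18.68) = -2.212  (YMR267C)
log2(30.23/61.48) = -1.024  (YAR135C)
log2(22.76/2.163) = 3.395  (YDL227C)
log2(14.42/2.190) = 2.719  (YEL380C)
The largest magnitude belongs to YFL383W.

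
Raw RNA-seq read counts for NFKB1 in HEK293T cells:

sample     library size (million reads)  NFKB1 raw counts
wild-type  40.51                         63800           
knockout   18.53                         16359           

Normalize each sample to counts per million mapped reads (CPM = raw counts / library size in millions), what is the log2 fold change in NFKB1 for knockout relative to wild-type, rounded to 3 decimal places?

-0.835

CPM(wild-type) = 63800 / 40.51 = 1574.9198
CPM(knockout) = 16359 / 18.53 = 882.8386
Fold change = 882.8386 / 1574.9198 = 0.56056
log2(0.56056) = -0.8351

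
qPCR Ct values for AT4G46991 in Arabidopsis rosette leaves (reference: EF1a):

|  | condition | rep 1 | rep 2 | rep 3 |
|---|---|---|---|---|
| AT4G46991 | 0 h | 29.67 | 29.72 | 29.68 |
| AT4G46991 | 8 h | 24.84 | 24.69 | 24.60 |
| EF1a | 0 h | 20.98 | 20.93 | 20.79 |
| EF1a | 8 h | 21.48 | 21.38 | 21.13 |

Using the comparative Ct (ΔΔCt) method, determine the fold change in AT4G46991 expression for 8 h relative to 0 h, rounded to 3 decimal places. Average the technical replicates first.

42.518

Mean Ct: AT4G46991 0 h 29.690; AT4G46991 8 h 24.710; EF1a 0 h 20.900; EF1a 8 h 21.330
ΔCt(0 h) = 29.690 − 20.900 = 8.790
ΔCt(8 h) = 24.710 − 21.330 = 3.380
ΔΔCt = 3.380 − 8.790 = -5.410
Fold change = 2^(−(-5.410)) = 2^5.410 = 42.5179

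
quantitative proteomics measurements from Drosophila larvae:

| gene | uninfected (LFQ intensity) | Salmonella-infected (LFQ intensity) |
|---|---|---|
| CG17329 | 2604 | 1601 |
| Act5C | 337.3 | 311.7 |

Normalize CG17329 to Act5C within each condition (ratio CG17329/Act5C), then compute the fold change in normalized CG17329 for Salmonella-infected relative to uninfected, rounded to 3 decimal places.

CG17329/Act5C (uninfected) = 2604 / 337.3 = 7.7201
CG17329/Act5C (Salmonella-infected) = 1601 / 311.7 = 5.1363
Fold change = 5.1363 / 7.7201 = 0.6653

0.665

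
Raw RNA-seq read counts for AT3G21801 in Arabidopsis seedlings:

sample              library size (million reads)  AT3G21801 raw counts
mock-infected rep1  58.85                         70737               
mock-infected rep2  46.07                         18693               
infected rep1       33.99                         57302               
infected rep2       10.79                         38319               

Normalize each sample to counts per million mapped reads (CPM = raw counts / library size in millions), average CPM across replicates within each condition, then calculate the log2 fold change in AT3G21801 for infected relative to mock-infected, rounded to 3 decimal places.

1.704

CPM(mock-infected rep1) = 70737 / 58.85 = 1201.9881
CPM(mock-infected rep2) = 18693 / 46.07 = 405.7521
CPM(infected rep1) = 57302 / 33.99 = 1685.8488
CPM(infected rep2) = 38319 / 10.79 = 3551.3438
mean CPM(mock-infected) = 803.8701; mean CPM(infected) = 2618.5963
Fold change = 2618.5963 / 803.8701 = 3.25749
log2(3.25749) = 1.7038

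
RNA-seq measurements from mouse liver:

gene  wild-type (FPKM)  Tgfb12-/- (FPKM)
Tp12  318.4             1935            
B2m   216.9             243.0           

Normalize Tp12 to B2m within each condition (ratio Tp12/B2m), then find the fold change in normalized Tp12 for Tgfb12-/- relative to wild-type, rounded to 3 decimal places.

Tp12/B2m (wild-type) = 318.4 / 216.9 = 1.468
Tp12/B2m (Tgfb12-/-) = 1935 / 243.0 = 7.963
Fold change = 7.963 / 1.468 = 5.4245

5.425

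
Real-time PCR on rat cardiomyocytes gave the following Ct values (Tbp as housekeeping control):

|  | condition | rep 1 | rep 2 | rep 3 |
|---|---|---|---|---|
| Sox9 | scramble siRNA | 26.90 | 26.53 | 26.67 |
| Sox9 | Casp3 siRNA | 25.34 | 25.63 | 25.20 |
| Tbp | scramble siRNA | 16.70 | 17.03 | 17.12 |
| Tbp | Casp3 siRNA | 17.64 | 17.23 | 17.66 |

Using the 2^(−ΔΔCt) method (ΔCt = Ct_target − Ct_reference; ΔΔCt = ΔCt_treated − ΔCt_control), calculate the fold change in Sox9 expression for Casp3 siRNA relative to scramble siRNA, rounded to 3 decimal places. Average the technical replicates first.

Mean Ct: Sox9 scramble siRNA 26.700; Sox9 Casp3 siRNA 25.390; Tbp scramble siRNA 16.950; Tbp Casp3 siRNA 17.510
ΔCt(scramble siRNA) = 26.700 − 16.950 = 9.750
ΔCt(Casp3 siRNA) = 25.390 − 17.510 = 7.880
ΔΔCt = 7.880 − 9.750 = -1.870
Fold change = 2^(−(-1.870)) = 2^1.870 = 3.6553

3.655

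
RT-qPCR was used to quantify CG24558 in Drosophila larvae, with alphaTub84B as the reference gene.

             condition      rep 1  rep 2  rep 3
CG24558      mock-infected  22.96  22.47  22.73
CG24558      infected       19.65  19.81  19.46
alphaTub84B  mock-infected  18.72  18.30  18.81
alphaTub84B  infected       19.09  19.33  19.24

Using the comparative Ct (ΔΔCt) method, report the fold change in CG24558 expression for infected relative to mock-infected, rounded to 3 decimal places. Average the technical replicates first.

Mean Ct: CG24558 mock-infected 22.720; CG24558 infected 19.640; alphaTub84B mock-infected 18.610; alphaTub84B infected 19.220
ΔCt(mock-infected) = 22.720 − 18.610 = 4.110
ΔCt(infected) = 19.640 − 19.220 = 0.420
ΔΔCt = 0.420 − 4.110 = -3.690
Fold change = 2^(−(-3.690)) = 2^3.690 = 12.9063

12.906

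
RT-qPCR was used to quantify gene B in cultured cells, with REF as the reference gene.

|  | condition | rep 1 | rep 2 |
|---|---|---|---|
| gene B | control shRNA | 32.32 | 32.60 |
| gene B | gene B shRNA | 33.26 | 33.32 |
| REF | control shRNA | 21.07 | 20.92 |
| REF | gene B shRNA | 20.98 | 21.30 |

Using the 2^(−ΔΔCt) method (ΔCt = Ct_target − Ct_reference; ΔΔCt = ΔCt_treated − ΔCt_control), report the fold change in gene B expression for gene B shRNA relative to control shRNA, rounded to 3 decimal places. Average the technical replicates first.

Mean Ct: gene B control shRNA 32.460; gene B gene B shRNA 33.290; REF control shRNA 20.995; REF gene B shRNA 21.140
ΔCt(control shRNA) = 32.460 − 20.995 = 11.465
ΔCt(gene B shRNA) = 33.290 − 21.140 = 12.150
ΔΔCt = 12.150 − 11.465 = 0.685
Fold change = 2^(−0.685) = 0.6220

0.622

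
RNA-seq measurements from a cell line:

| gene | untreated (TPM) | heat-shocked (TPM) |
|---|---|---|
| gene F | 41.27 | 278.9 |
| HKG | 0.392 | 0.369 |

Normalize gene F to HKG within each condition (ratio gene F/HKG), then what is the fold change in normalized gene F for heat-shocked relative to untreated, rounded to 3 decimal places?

gene F/HKG (untreated) = 41.27 / 0.392 = 105.28
gene F/HKG (heat-shocked) = 278.9 / 0.369 = 755.83
Fold change = 755.83 / 105.28 = 7.1792

7.179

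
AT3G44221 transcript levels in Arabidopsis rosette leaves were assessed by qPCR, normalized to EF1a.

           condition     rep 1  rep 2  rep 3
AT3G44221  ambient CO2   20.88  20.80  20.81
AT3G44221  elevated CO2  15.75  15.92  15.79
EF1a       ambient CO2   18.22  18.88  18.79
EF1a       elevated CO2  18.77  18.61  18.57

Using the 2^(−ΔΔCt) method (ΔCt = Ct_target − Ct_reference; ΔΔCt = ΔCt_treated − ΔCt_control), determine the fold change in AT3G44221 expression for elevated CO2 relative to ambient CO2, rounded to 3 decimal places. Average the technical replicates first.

Mean Ct: AT3G44221 ambient CO2 20.830; AT3G44221 elevated CO2 15.820; EF1a ambient CO2 18.630; EF1a elevated CO2 18.650
ΔCt(ambient CO2) = 20.830 − 18.630 = 2.200
ΔCt(elevated CO2) = 15.820 − 18.650 = -2.830
ΔΔCt = -2.830 − 2.200 = -5.030
Fold change = 2^(−(-5.030)) = 2^5.030 = 32.6724

32.672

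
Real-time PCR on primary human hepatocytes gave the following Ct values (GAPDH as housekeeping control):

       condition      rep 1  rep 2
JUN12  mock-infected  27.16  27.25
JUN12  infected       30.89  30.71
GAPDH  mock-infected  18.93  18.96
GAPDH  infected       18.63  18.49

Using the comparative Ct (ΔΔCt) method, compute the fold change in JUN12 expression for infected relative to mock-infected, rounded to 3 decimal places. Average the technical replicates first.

Mean Ct: JUN12 mock-infected 27.205; JUN12 infected 30.800; GAPDH mock-infected 18.945; GAPDH infected 18.560
ΔCt(mock-infected) = 27.205 − 18.945 = 8.260
ΔCt(infected) = 30.800 − 18.560 = 12.240
ΔΔCt = 12.240 − 8.260 = 3.980
Fold change = 2^(−3.980) = 0.0634

0.063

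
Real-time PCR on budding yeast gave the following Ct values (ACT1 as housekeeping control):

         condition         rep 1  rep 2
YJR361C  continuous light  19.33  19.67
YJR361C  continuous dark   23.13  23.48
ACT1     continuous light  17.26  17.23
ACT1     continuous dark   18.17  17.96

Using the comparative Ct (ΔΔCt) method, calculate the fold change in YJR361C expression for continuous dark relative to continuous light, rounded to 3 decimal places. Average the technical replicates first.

Mean Ct: YJR361C continuous light 19.500; YJR361C continuous dark 23.305; ACT1 continuous light 17.245; ACT1 continuous dark 18.065
ΔCt(continuous light) = 19.500 − 17.245 = 2.255
ΔCt(continuous dark) = 23.305 − 18.065 = 5.240
ΔΔCt = 5.240 − 2.255 = 2.985
Fold change = 2^(−2.985) = 0.1263

0.126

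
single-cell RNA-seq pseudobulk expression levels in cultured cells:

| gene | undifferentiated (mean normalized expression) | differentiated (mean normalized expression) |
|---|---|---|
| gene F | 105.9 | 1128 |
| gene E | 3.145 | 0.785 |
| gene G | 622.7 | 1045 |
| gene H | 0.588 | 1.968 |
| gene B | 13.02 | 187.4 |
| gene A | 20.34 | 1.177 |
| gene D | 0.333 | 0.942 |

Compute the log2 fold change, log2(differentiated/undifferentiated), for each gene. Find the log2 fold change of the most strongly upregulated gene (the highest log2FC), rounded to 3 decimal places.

log2(1128/105.9) = 3.413  (gene F)
log2(0.785/3.145) = -2.002  (gene E)
log2(1045/622.7) = 0.747  (gene G)
log2(1.968/0.588) = 1.743  (gene H)
log2(187.4/13.02) = 3.847  (gene B)
log2(1.177/20.34) = -4.111  (gene A)
log2(0.942/0.333) = 1.500  (gene D)
gene B is most strongly upregulated.

3.847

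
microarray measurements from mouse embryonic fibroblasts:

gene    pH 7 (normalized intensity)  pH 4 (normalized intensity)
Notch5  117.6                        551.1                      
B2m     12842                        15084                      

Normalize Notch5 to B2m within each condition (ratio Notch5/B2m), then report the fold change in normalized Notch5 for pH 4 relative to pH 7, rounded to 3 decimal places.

3.990

Notch5/B2m (pH 7) = 117.6 / 12842 = 0.0091575
Notch5/B2m (pH 4) = 551.1 / 15084 = 0.036535
Fold change = 0.036535 / 0.0091575 = 3.9897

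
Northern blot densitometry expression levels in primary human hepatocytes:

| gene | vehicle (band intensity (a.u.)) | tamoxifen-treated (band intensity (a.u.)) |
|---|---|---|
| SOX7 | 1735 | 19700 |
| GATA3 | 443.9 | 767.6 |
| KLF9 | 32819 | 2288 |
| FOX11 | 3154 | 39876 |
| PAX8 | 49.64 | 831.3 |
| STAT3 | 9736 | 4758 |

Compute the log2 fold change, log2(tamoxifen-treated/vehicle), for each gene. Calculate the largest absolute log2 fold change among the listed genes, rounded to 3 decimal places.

log2(19700/1735) = 3.505  (SOX7)
log2(767.6/443.9) = 0.790  (GATA3)
log2(2288/32819) = -3.842  (KLF9)
log2(39876/3154) = 3.660  (FOX11)
log2(831.3/49.64) = 4.066  (PAX8)
log2(4758/9736) = -1.033  (STAT3)
The largest magnitude belongs to PAX8.

4.066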